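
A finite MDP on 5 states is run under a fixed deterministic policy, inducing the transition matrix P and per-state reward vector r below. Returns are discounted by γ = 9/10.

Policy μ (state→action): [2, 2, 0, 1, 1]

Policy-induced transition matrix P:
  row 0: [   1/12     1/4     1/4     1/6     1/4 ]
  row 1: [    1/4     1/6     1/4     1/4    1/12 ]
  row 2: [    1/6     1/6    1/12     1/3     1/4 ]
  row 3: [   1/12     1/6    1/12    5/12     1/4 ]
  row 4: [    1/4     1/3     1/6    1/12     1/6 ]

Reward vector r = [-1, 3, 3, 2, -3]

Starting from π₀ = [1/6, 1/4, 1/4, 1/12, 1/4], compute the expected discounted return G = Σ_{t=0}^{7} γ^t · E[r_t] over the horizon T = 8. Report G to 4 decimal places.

t=0: π = [0.1667, 0.2500, 0.2500, 0.0833, 0.2500], E[r] = 0.7500, γ^t·E[r] = 0.750000, running G = 0.750000
t=1: π = [0.1875, 0.2222, 0.1736, 0.2292, 0.1875], E[r] = 0.8958, γ^t·E[r] = 0.806250, running G = 1.556250
t=2: π = [0.1661, 0.2135, 0.1672, 0.2558, 0.1973], E[r] = 0.8958, γ^t·E[r] = 0.725625, running G = 2.281875
t=3: π = [0.1658, 0.2134, 0.1630, 0.2598, 0.1980], E[r] = 0.8894, γ^t·E[r] = 0.648352, running G = 2.930227
t=4: π = [0.1655, 0.2135, 0.1630, 0.2601, 0.1979], E[r] = 0.8904, γ^t·E[r] = 0.584170, running G = 3.514397
t=5: π = [0.1655, 0.2134, 0.1630, 0.2602, 0.1979], E[r] = 0.8903, γ^t·E[r] = 0.525737, running G = 4.040134
t=6: π = [0.1655, 0.2134, 0.1630, 0.2602, 0.1979], E[r] = 0.8903, γ^t·E[r] = 0.473161, running G = 4.513295
t=7: π = [0.1655, 0.2134, 0.1630, 0.2602, 0.1979], E[r] = 0.8903, γ^t·E[r] = 0.425844, running G = 4.939140

G = 4.9391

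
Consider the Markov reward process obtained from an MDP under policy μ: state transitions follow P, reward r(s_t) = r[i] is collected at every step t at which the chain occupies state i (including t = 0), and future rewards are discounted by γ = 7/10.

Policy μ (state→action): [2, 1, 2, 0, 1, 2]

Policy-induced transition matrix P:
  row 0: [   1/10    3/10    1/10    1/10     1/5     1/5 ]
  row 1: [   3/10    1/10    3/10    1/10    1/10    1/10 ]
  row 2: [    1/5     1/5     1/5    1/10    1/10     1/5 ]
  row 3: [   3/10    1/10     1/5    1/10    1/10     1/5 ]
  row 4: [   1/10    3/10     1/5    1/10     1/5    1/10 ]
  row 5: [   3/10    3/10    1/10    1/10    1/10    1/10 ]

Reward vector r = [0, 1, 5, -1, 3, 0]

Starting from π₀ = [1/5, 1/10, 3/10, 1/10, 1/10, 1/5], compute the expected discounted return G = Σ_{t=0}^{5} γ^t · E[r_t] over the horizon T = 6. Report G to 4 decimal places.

t=0: π = [0.2000, 0.1000, 0.3000, 0.1000, 0.1000, 0.2000], E[r] = 1.8000, γ^t·E[r] = 1.800000, running G = 1.800000
t=1: π = [0.2100, 0.2300, 0.1700, 0.1000, 0.1300, 0.1600], E[r] = 1.3700, γ^t·E[r] = 0.959000, running G = 2.759000
t=2: π = [0.2150, 0.2170, 0.1860, 0.1000, 0.1340, 0.1480], E[r] = 1.4490, γ^t·E[r] = 0.710010, running G = 3.469010
t=3: π = [0.2116, 0.2180, 0.1854, 0.1000, 0.1349, 0.1501], E[r] = 1.4497, γ^t·E[r] = 0.497247, running G = 3.966257
t=4: π = [0.2122, 0.2179, 0.1856, 0.1000, 0.1347, 0.1497], E[r] = 1.4500, γ^t·E[r] = 0.348135, running G = 4.314392
t=5: π = [0.2121, 0.2179, 0.1856, 0.1000, 0.1347, 0.1498], E[r] = 1.4499, γ^t·E[r] = 0.243686, running G = 4.558079

G = 4.5581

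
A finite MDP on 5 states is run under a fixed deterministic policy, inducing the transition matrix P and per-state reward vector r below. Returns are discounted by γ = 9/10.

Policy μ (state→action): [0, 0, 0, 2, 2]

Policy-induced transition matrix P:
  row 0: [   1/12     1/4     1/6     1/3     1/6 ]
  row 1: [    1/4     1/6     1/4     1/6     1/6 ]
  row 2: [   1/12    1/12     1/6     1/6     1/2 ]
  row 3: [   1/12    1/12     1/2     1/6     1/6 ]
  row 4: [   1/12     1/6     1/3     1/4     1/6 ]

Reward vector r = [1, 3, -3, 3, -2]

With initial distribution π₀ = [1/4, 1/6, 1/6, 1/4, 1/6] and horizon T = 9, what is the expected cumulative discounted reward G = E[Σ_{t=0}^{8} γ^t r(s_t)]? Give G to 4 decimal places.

t=0: π = [0.2500, 0.1667, 0.1667, 0.2500, 0.1667], E[r] = 0.6667, γ^t·E[r] = 0.666667, running G = 0.666667
t=1: π = [0.1111, 0.1528, 0.2917, 0.2222, 0.2222], E[r] = -0.0833, γ^t·E[r] = -0.075000, running G = 0.591667
t=2: π = [0.1088, 0.1331, 0.2905, 0.2037, 0.2639], E[r] = -0.2801, γ^t·E[r] = -0.226875, running G = 0.364792
t=3: π = [0.1055, 0.1345, 0.2896, 0.2068, 0.2635], E[r] = -0.2664, γ^t·E[r] = -0.194203, running G = 0.170589
t=4: π = [0.1058, 0.1341, 0.2907, 0.2062, 0.2632], E[r] = -0.2719, γ^t·E[r] = -0.178421, running G = -0.007833
t=5: π = [0.1057, 0.1341, 0.2904, 0.2062, 0.2636], E[r] = -0.2719, γ^t·E[r] = -0.160567, running G = -0.168400
t=6: π = [0.1057, 0.1341, 0.2905, 0.2062, 0.2635], E[r] = -0.2718, γ^t·E[r] = -0.144463, running G = -0.312863
t=7: π = [0.1057, 0.1341, 0.2905, 0.2062, 0.2635], E[r] = -0.2719, γ^t·E[r] = -0.130046, running G = -0.442909
t=8: π = [0.1057, 0.1341, 0.2905, 0.2062, 0.2635], E[r] = -0.2719, γ^t·E[r] = -0.117035, running G = -0.559944

G = -0.5599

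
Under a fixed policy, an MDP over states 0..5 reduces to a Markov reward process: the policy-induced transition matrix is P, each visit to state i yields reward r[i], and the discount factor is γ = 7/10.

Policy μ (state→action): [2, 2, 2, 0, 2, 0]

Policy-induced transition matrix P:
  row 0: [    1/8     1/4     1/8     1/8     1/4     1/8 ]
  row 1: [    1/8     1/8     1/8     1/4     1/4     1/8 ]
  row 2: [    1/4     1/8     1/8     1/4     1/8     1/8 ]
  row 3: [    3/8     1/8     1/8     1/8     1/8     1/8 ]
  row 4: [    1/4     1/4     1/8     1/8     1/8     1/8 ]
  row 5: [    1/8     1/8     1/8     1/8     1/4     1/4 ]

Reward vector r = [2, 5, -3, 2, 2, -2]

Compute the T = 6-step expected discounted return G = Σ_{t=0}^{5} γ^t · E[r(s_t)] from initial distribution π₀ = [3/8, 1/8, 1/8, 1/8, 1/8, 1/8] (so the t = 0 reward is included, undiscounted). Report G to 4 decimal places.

G = 3.8590

t=0: π = [0.3750, 0.1250, 0.1250, 0.1250, 0.1250, 0.1250], E[r] = 1.2500, γ^t·E[r] = 1.250000, running G = 1.250000
t=1: π = [0.1875, 0.1875, 0.1250, 0.1563, 0.2031, 0.1406], E[r] = 1.3750, γ^t·E[r] = 0.962500, running G = 2.212500
t=2: π = [0.2051, 0.1738, 0.1250, 0.1641, 0.1895, 0.1426], E[r] = 1.3262, γ^t·E[r] = 0.649824, running G = 2.862324
t=3: π = [0.2053, 0.1743, 0.1250, 0.1624, 0.1902, 0.1428], E[r] = 1.3267, γ^t·E[r] = 0.455044, running G = 3.317369
t=4: π = [0.2050, 0.1744, 0.1250, 0.1624, 0.1903, 0.1429], E[r] = 1.3269, γ^t·E[r] = 0.318590, running G = 3.635958
t=5: π = [0.2050, 0.1744, 0.1250, 0.1624, 0.1903, 0.1429], E[r] = 1.3268, γ^t·E[r] = 0.222997, running G = 3.858955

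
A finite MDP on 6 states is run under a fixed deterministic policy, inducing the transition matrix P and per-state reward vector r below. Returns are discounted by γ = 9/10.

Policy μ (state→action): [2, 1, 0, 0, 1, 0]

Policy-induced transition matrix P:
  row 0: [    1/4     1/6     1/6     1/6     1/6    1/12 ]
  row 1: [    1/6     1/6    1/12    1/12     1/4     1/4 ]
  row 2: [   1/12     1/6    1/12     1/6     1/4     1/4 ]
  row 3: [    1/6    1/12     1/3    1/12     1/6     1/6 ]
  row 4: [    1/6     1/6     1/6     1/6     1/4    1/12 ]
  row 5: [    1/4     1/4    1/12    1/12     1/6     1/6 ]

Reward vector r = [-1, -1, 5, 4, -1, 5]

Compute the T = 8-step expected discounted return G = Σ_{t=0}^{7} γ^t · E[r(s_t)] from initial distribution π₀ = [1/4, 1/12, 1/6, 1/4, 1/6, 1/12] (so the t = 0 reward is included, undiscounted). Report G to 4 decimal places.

G = 8.9318

t=0: π = [0.2500, 0.0833, 0.1667, 0.2500, 0.1667, 0.0833], E[r] = 1.7500, γ^t·E[r] = 1.750000, running G = 1.750000
t=1: π = [0.1806, 0.1528, 0.1806, 0.1319, 0.2014, 0.1528], E[r] = 1.6597, γ^t·E[r] = 1.493750, running G = 3.243750
t=2: π = [0.1794, 0.1684, 0.1481, 0.1302, 0.2112, 0.1626], E[r] = 1.5156, γ^t·E[r] = 1.227656, running G = 4.471406
t=3: π = [0.1828, 0.1694, 0.1484, 0.1282, 0.2106, 0.1605], E[r] = 1.4947, γ^t·E[r] = 1.089668, running G = 5.561074
t=4: π = [0.1829, 0.1694, 0.1482, 0.1285, 0.2107, 0.1604], E[r] = 1.4937, γ^t·E[r] = 0.980024, running G = 6.541098
t=5: π = [0.1829, 0.1693, 0.1483, 0.1285, 0.2107, 0.1603], E[r] = 1.4939, γ^t·E[r] = 0.882144, running G = 7.423242
t=6: π = [0.1829, 0.1693, 0.1483, 0.1285, 0.2107, 0.1603], E[r] = 1.4940, γ^t·E[r] = 0.793951, running G = 8.217193
t=7: π = [0.1829, 0.1693, 0.1483, 0.1285, 0.2107, 0.1603], E[r] = 1.4940, γ^t·E[r] = 0.714558, running G = 8.931751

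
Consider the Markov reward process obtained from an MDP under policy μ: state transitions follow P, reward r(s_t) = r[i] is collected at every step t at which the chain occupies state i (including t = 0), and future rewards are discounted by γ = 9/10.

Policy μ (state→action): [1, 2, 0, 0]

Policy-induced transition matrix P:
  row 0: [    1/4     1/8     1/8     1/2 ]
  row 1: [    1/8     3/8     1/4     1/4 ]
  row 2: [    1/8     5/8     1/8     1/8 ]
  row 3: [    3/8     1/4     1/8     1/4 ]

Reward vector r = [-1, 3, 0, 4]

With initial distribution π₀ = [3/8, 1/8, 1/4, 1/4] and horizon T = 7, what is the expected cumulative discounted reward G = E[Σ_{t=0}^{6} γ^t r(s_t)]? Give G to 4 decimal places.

G = 9.0094

t=0: π = [0.3750, 0.1250, 0.2500, 0.2500], E[r] = 1.0000, γ^t·E[r] = 1.000000, running G = 1.000000
t=1: π = [0.2344, 0.3125, 0.1406, 0.3125], E[r] = 1.9531, γ^t·E[r] = 1.757813, running G = 2.757813
t=2: π = [0.2324, 0.3125, 0.1641, 0.2910], E[r] = 1.8691, γ^t·E[r] = 1.514004, running G = 4.271816
t=3: π = [0.2268, 0.3215, 0.1641, 0.2876], E[r] = 1.8882, γ^t·E[r] = 1.376486, running G = 5.648302
t=4: π = [0.2253, 0.3234, 0.1652, 0.2862], E[r] = 1.8896, γ^t·E[r] = 1.239778, running G = 6.888081
t=5: π = [0.2247, 0.3242, 0.1654, 0.2857], E[r] = 1.8906, γ^t·E[r] = 1.116370, running G = 8.004451
t=6: π = [0.2245, 0.3245, 0.1655, 0.2855], E[r] = 1.8909, γ^t·E[r] = 1.004904, running G = 9.009355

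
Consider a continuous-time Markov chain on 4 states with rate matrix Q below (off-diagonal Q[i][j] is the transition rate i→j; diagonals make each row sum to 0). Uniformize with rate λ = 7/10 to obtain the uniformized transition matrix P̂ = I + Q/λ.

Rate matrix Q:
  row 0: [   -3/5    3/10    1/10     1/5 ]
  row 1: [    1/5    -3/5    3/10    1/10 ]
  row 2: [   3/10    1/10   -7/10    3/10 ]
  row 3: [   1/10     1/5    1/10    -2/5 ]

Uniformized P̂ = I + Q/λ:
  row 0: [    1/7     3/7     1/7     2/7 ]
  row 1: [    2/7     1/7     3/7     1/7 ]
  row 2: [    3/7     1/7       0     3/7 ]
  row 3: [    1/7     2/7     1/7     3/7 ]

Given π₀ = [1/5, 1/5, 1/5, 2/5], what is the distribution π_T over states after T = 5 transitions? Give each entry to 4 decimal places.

t=0: π = [0.2000, 0.2000, 0.2000, 0.4000]
t=1: π = [0.2286, 0.2571, 0.1714, 0.3429]
t=2: π = [0.2286, 0.2571, 0.1918, 0.3224]
t=3: π = [0.2344, 0.2542, 0.1889, 0.3224]
t=4: π = [0.2332, 0.2559, 0.1885, 0.3224]
t=5: π = [0.2333, 0.2555, 0.1890, 0.3222]

π = [0.2333, 0.2555, 0.1890, 0.3222]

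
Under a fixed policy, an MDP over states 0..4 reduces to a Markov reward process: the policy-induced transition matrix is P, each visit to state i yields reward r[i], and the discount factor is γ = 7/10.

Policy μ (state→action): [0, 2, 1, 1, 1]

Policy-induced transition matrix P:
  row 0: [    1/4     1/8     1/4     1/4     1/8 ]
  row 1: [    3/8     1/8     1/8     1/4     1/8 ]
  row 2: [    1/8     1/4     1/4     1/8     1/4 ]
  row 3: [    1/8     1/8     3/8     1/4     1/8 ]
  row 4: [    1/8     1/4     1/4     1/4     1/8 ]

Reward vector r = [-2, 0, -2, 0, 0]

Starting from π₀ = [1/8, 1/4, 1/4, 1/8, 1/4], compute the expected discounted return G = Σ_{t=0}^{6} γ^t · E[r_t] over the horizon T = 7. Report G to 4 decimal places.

G = -2.5843

t=0: π = [0.1250, 0.2500, 0.2500, 0.1250, 0.2500], E[r] = -0.7500, γ^t·E[r] = -0.750000, running G = -0.750000
t=1: π = [0.2031, 0.1875, 0.2344, 0.2188, 0.1563], E[r] = -0.8750, γ^t·E[r] = -0.612500, running G = -1.362500
t=2: π = [0.1973, 0.1738, 0.2539, 0.2207, 0.1543], E[r] = -0.9023, γ^t·E[r] = -0.442148, running G = -1.804648
t=3: π = [0.1931, 0.1760, 0.2559, 0.2183, 0.1567], E[r] = -0.8979, γ^t·E[r] = -0.307997, running G = -2.112645
t=4: π = [0.1931, 0.1766, 0.2553, 0.2180, 0.1570], E[r] = -0.8969, γ^t·E[r] = -0.215334, running G = -2.327979
t=5: π = [0.1933, 0.1765, 0.2552, 0.2181, 0.1569], E[r] = -0.8969, γ^t·E[r] = -0.150748, running G = -2.478727
t=6: π = [0.1933, 0.1765, 0.2552, 0.2181, 0.1569], E[r] = -0.8970, γ^t·E[r] = -0.105528, running G = -2.584255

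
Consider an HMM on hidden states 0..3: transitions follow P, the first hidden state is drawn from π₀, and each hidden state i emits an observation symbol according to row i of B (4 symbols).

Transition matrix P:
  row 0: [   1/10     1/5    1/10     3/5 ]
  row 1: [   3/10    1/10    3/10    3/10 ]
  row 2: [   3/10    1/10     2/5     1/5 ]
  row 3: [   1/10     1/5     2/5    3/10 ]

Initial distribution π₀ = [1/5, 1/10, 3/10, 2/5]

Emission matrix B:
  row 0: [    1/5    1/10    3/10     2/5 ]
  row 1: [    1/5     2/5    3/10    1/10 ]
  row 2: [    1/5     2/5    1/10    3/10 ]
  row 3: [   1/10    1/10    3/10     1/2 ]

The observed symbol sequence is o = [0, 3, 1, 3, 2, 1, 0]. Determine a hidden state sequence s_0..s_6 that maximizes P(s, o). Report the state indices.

path = [0, 3, 2, 0, 3, 2, 2]

t=0: δ = [4.000e-02, 2.000e-02, 6.000e-02, 4.000e-02]  (obs o_0=0)
t=1: δ = [7.200e-03, 8.000e-04, 7.200e-03, 1.200e-02]  ψ = [2, 0, 2, 0]  (obs o_1=3)
t=2: δ = [2.160e-04, 9.600e-04, 1.920e-03, 4.320e-04]  ψ = [2, 3, 3, 0]  (obs o_2=1)
t=3: δ = [2.304e-04, 1.920e-05, 2.304e-04, 1.920e-04]  ψ = [2, 2, 2, 2]  (obs o_3=3)
t=4: δ = [2.074e-05, 1.382e-05, 9.216e-06, 4.147e-05]  ψ = [2, 0, 2, 0]  (obs o_4=2)
t=5: δ = [4.147e-07, 3.318e-06, 6.636e-06, 1.244e-06]  ψ = [1, 3, 3, 0]  (obs o_5=1)
t=6: δ = [3.981e-07, 1.327e-07, 5.308e-07, 1.327e-07]  ψ = [2, 2, 2, 2]  (obs o_6=0)
backtrack: best end state = 2; path = [0, 3, 2, 0, 3, 2, 2]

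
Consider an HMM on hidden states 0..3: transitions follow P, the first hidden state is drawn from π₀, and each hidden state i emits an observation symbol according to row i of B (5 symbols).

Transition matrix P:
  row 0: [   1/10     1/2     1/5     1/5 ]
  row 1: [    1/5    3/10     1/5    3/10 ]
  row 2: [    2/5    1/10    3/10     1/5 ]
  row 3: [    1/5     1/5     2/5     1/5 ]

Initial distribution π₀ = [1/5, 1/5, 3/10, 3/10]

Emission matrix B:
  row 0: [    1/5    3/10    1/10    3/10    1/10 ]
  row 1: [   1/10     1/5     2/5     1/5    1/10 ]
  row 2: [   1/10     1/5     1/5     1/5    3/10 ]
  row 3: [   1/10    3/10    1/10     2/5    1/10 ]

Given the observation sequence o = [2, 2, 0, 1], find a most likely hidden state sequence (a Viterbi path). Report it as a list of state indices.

path = [1, 1, 0, 1]

t=0: δ = [2.000e-02, 8.000e-02, 6.000e-02, 3.000e-02]  (obs o_0=2)
t=1: δ = [2.400e-03, 9.600e-03, 3.600e-03, 2.400e-03]  ψ = [2, 1, 2, 1]  (obs o_1=2)
t=2: δ = [3.840e-04, 2.880e-04, 1.920e-04, 2.880e-04]  ψ = [1, 1, 1, 1]  (obs o_2=0)
t=3: δ = [2.304e-05, 3.840e-05, 2.304e-05, 2.592e-05]  ψ = [2, 0, 3, 1]  (obs o_3=1)
backtrack: best end state = 1; path = [1, 1, 0, 1]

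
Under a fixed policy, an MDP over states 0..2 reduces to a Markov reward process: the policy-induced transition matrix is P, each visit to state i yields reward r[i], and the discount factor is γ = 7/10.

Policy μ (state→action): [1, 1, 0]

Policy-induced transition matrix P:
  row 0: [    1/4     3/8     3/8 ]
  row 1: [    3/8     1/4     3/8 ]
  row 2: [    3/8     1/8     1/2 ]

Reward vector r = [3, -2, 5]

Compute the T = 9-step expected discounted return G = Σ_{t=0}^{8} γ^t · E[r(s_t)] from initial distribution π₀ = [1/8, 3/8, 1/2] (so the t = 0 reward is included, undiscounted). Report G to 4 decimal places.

t=0: π = [0.1250, 0.3750, 0.5000], E[r] = 2.1250, γ^t·E[r] = 2.125000, running G = 2.125000
t=1: π = [0.3594, 0.2031, 0.4375], E[r] = 2.8594, γ^t·E[r] = 2.001563, running G = 4.126563
t=2: π = [0.3301, 0.2402, 0.4297], E[r] = 2.6582, γ^t·E[r] = 1.302520, running G = 5.429082
t=3: π = [0.3337, 0.2375, 0.4287], E[r] = 2.6697, γ^t·E[r] = 0.915699, running G = 6.344781
t=4: π = [0.3333, 0.2381, 0.4286], E[r] = 2.6665, γ^t·E[r] = 0.640235, running G = 6.985016
t=5: π = [0.3333, 0.2381, 0.4286], E[r] = 2.6667, γ^t·E[r] = 0.448195, running G = 7.433211
t=6: π = [0.3333, 0.2381, 0.4286], E[r] = 2.6667, γ^t·E[r] = 0.313730, running G = 7.746941
t=7: π = [0.3333, 0.2381, 0.4286], E[r] = 2.6667, γ^t·E[r] = 0.219612, running G = 7.966553
t=8: π = [0.3333, 0.2381, 0.4286], E[r] = 2.6667, γ^t·E[r] = 0.153728, running G = 8.120281

G = 8.1203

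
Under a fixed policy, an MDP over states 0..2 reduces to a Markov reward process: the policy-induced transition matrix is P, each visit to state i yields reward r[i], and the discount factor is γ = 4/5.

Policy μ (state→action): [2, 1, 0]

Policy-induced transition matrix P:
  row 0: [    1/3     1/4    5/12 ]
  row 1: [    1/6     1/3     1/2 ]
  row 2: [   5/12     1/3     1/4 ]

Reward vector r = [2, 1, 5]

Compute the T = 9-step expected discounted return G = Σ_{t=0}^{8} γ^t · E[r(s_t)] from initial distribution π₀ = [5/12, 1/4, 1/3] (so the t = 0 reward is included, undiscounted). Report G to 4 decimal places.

t=0: π = [0.4167, 0.2500, 0.3333], E[r] = 2.7500, γ^t·E[r] = 2.750000, running G = 2.750000
t=1: π = [0.3194, 0.2986, 0.3819], E[r] = 2.8472, γ^t·E[r] = 2.277778, running G = 5.027778
t=2: π = [0.3154, 0.3067, 0.3779], E[r] = 2.8270, γ^t·E[r] = 1.809259, running G = 6.837037
t=3: π = [0.3137, 0.3071, 0.3792], E[r] = 2.8307, γ^t·E[r] = 1.449309, running G = 8.286346
t=4: π = [0.3138, 0.3072, 0.3790], E[r] = 2.8299, γ^t·E[r] = 1.159147, running G = 9.445493
t=5: π = [0.3137, 0.3072, 0.3791], E[r] = 2.8301, γ^t·E[r] = 0.927363, running G = 10.372856
t=6: π = [0.3137, 0.3072, 0.3791], E[r] = 2.8301, γ^t·E[r] = 0.741884, running G = 11.114740
t=7: π = [0.3137, 0.3072, 0.3791], E[r] = 2.8301, γ^t·E[r] = 0.593508, running G = 11.708248
t=8: π = [0.3137, 0.3072, 0.3791], E[r] = 2.8301, γ^t·E[r] = 0.474806, running G = 12.183054

G = 12.1831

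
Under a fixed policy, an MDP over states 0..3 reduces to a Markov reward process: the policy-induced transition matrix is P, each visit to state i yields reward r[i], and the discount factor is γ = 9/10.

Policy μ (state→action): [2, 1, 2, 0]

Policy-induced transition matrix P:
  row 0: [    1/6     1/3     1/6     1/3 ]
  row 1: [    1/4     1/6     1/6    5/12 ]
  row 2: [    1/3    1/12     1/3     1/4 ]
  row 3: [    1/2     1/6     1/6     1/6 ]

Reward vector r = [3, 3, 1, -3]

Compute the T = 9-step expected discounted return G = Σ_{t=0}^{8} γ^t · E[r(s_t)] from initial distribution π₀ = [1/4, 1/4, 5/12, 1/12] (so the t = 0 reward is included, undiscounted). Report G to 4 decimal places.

G = 6.0604

t=0: π = [0.2500, 0.2500, 0.4167, 0.0833], E[r] = 1.6667, γ^t·E[r] = 1.666667, running G = 1.666667
t=1: π = [0.2847, 0.1736, 0.2361, 0.3056], E[r] = 0.6944, γ^t·E[r] = 0.625000, running G = 2.291667
t=2: π = [0.3223, 0.1944, 0.2060, 0.2772], E[r] = 0.9248, γ^t·E[r] = 0.749063, running G = 3.040729
t=3: π = [0.3096, 0.2032, 0.2010, 0.2862], E[r] = 0.8810, γ^t·E[r] = 0.642234, running G = 3.682964
t=4: π = [0.3125, 0.2015, 0.2002, 0.2858], E[r] = 0.8847, γ^t·E[r] = 0.580468, running G = 4.263432
t=5: π = [0.3121, 0.2021, 0.2000, 0.2858], E[r] = 0.8851, γ^t·E[r] = 0.522638, running G = 4.786070
t=6: π = [0.3121, 0.2020, 0.2000, 0.2859], E[r] = 0.8848, γ^t·E[r] = 0.470208, running G = 5.256278
t=7: π = [0.3121, 0.2020, 0.2000, 0.2859], E[r] = 0.8849, γ^t·E[r] = 0.423227, running G = 5.679505
t=8: π = [0.3121, 0.2020, 0.2000, 0.2859], E[r] = 0.8848, γ^t·E[r] = 0.380898, running G = 6.060403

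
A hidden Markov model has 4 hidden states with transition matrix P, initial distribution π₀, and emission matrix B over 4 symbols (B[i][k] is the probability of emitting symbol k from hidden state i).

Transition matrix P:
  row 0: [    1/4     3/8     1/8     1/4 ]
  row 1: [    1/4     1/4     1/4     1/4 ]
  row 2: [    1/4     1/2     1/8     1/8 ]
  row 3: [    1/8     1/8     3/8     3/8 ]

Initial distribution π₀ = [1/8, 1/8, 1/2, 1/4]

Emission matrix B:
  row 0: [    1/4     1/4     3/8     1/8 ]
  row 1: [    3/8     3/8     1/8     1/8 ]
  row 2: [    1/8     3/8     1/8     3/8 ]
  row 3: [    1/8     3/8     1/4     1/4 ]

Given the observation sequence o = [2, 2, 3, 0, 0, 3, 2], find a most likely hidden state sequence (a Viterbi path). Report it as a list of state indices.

path = [3, 3, 2, 1, 1, 2, 0]

t=0: δ = [4.688e-02, 1.562e-02, 6.250e-02, 6.250e-02]  (obs o_0=2)
t=1: δ = [5.859e-03, 3.906e-03, 2.930e-03, 5.859e-03]  ψ = [2, 2, 3, 3]  (obs o_1=2)
t=2: δ = [1.831e-04, 2.747e-04, 8.240e-04, 5.493e-04]  ψ = [0, 0, 3, 3]  (obs o_2=3)
t=3: δ = [5.150e-05, 1.545e-04, 2.575e-05, 2.575e-05]  ψ = [2, 2, 3, 3]  (obs o_3=0)
t=4: δ = [9.656e-06, 1.448e-05, 4.828e-06, 4.828e-06]  ψ = [1, 1, 1, 1]  (obs o_4=0)
t=5: δ = [4.526e-07, 4.526e-07, 1.358e-06, 9.052e-07]  ψ = [1, 0, 1, 1]  (obs o_5=3)
t=6: δ = [1.273e-07, 8.487e-08, 4.243e-08, 8.487e-08]  ψ = [2, 2, 3, 3]  (obs o_6=2)
backtrack: best end state = 0; path = [3, 3, 2, 1, 1, 2, 0]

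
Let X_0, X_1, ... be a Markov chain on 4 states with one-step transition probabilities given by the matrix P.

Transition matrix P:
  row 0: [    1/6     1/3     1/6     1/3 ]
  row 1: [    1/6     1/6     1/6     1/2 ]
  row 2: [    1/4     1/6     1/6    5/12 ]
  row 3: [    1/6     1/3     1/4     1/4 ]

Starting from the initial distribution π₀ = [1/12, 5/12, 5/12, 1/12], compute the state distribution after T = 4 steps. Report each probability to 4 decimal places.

π = [0.1829, 0.2584, 0.1972, 0.3614]

t=0: π = [0.0833, 0.4167, 0.4167, 0.0833]
t=1: π = [0.2014, 0.1944, 0.1736, 0.4306]
t=2: π = [0.1811, 0.2720, 0.2025, 0.3443]
t=3: π = [0.1835, 0.2542, 0.1954, 0.3668]
t=4: π = [0.1829, 0.2584, 0.1972, 0.3614]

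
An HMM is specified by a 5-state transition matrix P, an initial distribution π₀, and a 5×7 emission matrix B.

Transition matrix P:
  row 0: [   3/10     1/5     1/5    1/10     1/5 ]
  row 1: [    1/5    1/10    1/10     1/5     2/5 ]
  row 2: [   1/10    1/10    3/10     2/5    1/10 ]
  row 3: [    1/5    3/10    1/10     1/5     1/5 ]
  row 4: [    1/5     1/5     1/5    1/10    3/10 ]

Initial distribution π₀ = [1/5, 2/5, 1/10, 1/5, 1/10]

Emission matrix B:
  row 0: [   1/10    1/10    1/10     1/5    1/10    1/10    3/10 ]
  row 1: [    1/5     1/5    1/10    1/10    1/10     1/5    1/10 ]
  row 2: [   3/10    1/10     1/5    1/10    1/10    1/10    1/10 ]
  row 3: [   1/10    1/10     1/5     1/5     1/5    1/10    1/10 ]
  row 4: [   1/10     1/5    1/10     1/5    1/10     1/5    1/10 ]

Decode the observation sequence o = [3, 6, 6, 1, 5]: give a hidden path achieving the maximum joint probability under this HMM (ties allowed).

path = [0, 0, 0, 1, 4]

t=0: δ = [4.000e-02, 4.000e-02, 1.000e-02, 4.000e-02, 2.000e-02]  (obs o_0=3)
t=1: δ = [3.600e-03, 1.200e-03, 8.000e-04, 8.000e-04, 1.600e-03]  ψ = [0, 3, 0, 1, 1]  (obs o_1=6)
t=2: δ = [3.240e-04, 7.200e-05, 7.200e-05, 3.600e-05, 7.200e-05]  ψ = [0, 0, 0, 0, 0]  (obs o_2=6)
t=3: δ = [9.720e-06, 1.296e-05, 6.480e-06, 3.240e-06, 1.296e-05]  ψ = [0, 0, 0, 0, 0]  (obs o_3=1)
t=4: δ = [2.916e-07, 5.184e-07, 2.592e-07, 2.592e-07, 1.037e-06]  ψ = [0, 4, 4, 1, 1]  (obs o_4=5)
backtrack: best end state = 4; path = [0, 0, 0, 1, 4]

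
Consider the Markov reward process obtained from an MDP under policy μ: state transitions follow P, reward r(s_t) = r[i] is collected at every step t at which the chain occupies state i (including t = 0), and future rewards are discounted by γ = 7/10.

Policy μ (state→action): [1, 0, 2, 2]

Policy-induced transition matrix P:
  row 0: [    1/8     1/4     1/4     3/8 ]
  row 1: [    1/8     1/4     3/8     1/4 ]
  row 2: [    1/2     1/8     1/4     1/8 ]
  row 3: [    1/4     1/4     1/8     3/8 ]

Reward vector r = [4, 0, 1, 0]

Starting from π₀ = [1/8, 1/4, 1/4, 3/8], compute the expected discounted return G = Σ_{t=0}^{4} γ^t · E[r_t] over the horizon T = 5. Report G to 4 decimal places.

t=0: π = [0.1250, 0.2500, 0.2500, 0.3750], E[r] = 0.7500, γ^t·E[r] = 0.750000, running G = 0.750000
t=1: π = [0.2656, 0.2188, 0.2344, 0.2813], E[r] = 1.2969, γ^t·E[r] = 0.907813, running G = 1.657813
t=2: π = [0.2480, 0.2207, 0.2422, 0.2891], E[r] = 1.2344, γ^t·E[r] = 0.604844, running G = 2.262656
t=3: π = [0.2520, 0.2197, 0.2415, 0.2869], E[r] = 1.2493, γ^t·E[r] = 0.428499, running G = 2.691155
t=4: π = [0.2514, 0.2198, 0.2416, 0.2872], E[r] = 1.2472, γ^t·E[r] = 0.299458, running G = 2.990613

G = 2.9906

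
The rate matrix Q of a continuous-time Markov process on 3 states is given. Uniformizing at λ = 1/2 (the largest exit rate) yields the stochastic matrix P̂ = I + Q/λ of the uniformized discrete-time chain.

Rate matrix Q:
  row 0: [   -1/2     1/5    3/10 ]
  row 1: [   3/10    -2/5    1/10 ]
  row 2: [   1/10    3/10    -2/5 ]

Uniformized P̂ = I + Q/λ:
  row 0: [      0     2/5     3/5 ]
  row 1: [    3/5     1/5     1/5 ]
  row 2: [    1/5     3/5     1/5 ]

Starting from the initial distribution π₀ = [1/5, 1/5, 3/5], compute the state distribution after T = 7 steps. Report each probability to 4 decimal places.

t=0: π = [0.2000, 0.2000, 0.6000]
t=1: π = [0.2400, 0.4800, 0.2800]
t=2: π = [0.3440, 0.3600, 0.2960]
t=3: π = [0.2752, 0.3872, 0.3376]
t=4: π = [0.2998, 0.3901, 0.3101]
t=5: π = [0.2961, 0.3840, 0.3199]
t=6: π = [0.2944, 0.3872, 0.3184]
t=7: π = [0.2960, 0.3862, 0.3178]

π = [0.2960, 0.3862, 0.3178]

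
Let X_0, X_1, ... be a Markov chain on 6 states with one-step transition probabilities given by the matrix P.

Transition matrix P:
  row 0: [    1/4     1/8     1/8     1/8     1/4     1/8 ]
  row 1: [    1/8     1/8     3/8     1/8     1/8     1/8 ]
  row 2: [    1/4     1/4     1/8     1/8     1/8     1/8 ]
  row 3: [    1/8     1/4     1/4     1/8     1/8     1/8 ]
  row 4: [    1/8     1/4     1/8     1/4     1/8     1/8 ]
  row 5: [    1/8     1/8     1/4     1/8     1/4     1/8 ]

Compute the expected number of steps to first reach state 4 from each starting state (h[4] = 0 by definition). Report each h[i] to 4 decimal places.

h = [5.2907, 6.1440, 6.0587, 6.1547, 0.0000, 5.3867]

First-step conditioning: h[4] = 0; for i ≠ 4, h[i] = 1 + Σ_k P[i][k]·h[k].
  h[0] = 1 + 1/4·h[0] + 1/8·h[1] + 1/8·h[2] + 1/8·h[3] + 1/8·h[5]
  h[1] = 1 + 1/8·h[0] + 1/8·h[1] + 3/8·h[2] + 1/8·h[3] + 1/8·h[5]
  h[2] = 1 + 1/4·h[0] + 1/4·h[1] + 1/8·h[2] + 1/8·h[3] + 1/8·h[5]
  h[3] = 1 + 1/8·h[0] + 1/4·h[1] + 1/4·h[2] + 1/8·h[3] + 1/8·h[5]
  h[5] = 1 + 1/8·h[0] + 1/8·h[1] + 1/4·h[2] + 1/8·h[3] + 1/8·h[5]
Solving the 5×5 linear system over states ≠ 4 gives exactly h = [1984/375, 768/125, 2272/375, 2308/375, 0, 404/75] (h[4] = 0 is the target).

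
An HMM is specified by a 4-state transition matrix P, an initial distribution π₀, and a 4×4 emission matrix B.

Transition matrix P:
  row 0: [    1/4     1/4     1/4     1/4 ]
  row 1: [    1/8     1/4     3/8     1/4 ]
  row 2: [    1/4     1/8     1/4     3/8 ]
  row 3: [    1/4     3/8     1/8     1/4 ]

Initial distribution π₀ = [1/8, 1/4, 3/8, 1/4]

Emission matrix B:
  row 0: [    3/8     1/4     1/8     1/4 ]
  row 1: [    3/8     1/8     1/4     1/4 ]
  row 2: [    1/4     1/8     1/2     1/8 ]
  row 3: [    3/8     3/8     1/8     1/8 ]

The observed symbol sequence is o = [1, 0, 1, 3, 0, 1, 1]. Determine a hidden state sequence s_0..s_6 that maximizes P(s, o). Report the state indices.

path = [3, 1, 3, 1, 2, 3, 3]

t=0: δ = [3.125e-02, 3.125e-02, 4.688e-02, 9.375e-02]  (obs o_0=1)
t=1: δ = [8.789e-03, 1.318e-02, 2.930e-03, 8.789e-03]  ψ = [3, 3, 1, 3]  (obs o_1=0)
t=2: δ = [5.493e-04, 4.120e-04, 6.180e-04, 1.236e-03]  ψ = [0, 1, 1, 1]  (obs o_2=1)
t=3: δ = [7.725e-05, 1.159e-04, 1.931e-05, 3.862e-05]  ψ = [3, 3, 1, 3]  (obs o_3=3)
t=4: δ = [7.242e-06, 1.086e-05, 1.086e-05, 1.086e-05]  ψ = [0, 1, 1, 1]  (obs o_4=0)
t=5: δ = [6.789e-07, 5.092e-07, 5.092e-07, 1.528e-06]  ψ = [2, 3, 1, 2]  (obs o_5=1)
t=6: δ = [9.548e-08, 7.161e-08, 2.387e-08, 1.432e-07]  ψ = [3, 3, 1, 3]  (obs o_6=1)
backtrack: best end state = 3; path = [3, 1, 3, 1, 2, 3, 3]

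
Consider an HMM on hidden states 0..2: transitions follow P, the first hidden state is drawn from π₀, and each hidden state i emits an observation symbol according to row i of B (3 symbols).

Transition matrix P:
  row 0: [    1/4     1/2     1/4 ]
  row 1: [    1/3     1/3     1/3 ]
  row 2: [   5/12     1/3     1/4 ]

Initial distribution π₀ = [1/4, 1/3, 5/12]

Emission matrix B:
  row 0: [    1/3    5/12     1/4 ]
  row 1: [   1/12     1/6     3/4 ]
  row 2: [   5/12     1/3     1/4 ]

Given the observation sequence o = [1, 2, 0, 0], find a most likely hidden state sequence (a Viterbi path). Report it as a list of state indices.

t=0: δ = [1.042e-01, 5.556e-02, 1.389e-01]  (obs o_0=1)
t=1: δ = [1.447e-02, 3.906e-02, 8.681e-03]  ψ = [2, 0, 2]  (obs o_1=2)
t=2: δ = [4.340e-03, 1.085e-03, 5.425e-03]  ψ = [1, 1, 1]  (obs o_2=0)
t=3: δ = [7.535e-04, 1.808e-04, 5.651e-04]  ψ = [2, 0, 2]  (obs o_3=0)
backtrack: best end state = 0; path = [0, 1, 2, 0]

path = [0, 1, 2, 0]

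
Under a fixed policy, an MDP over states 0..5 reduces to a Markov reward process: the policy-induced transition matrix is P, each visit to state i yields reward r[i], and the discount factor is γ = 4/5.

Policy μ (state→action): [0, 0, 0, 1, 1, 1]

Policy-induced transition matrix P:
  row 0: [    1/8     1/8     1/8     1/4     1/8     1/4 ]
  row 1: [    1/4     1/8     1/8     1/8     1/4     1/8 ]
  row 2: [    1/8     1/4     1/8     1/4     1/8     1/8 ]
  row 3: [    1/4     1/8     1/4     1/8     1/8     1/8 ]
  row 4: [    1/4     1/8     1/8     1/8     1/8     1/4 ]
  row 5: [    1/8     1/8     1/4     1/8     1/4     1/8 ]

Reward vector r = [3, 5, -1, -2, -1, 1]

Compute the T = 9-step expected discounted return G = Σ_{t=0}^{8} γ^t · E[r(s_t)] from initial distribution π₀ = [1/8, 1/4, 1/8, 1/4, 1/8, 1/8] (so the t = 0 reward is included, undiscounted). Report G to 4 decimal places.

G = 3.6312

t=0: π = [0.1250, 0.2500, 0.1250, 0.2500, 0.1250, 0.1250], E[r] = 1.0000, γ^t·E[r] = 1.000000, running G = 1.000000
t=1: π = [0.2031, 0.1406, 0.1719, 0.1563, 0.1719, 0.1563], E[r] = 0.8125, γ^t·E[r] = 0.650000, running G = 1.650000
t=2: π = [0.1836, 0.1465, 0.1641, 0.1719, 0.1621, 0.1719], E[r] = 0.7852, γ^t·E[r] = 0.502500, running G = 2.152500
t=3: π = [0.1851, 0.1455, 0.1680, 0.1685, 0.1648, 0.1682], E[r] = 0.7813, γ^t·E[r] = 0.400000, running G = 2.552500
t=4: π = [0.1848, 0.1460, 0.1671, 0.1691, 0.1642, 0.1687], E[r] = 0.7837, γ^t·E[r] = 0.321000, running G = 2.873500
t=5: π = [0.1849, 0.1459, 0.1672, 0.1690, 0.1643, 0.1686], E[r] = 0.7833, γ^t·E[r] = 0.256658, running G = 3.130158
t=6: π = [0.1849, 0.1459, 0.1672, 0.1690, 0.1643, 0.1687], E[r] = 0.7833, γ^t·E[r] = 0.205345, running G = 3.335503
t=7: π = [0.1849, 0.1459, 0.1672, 0.1690, 0.1643, 0.1687], E[r] = 0.7833, γ^t·E[r] = 0.164272, running G = 3.499775
t=8: π = [0.1849, 0.1459, 0.1672, 0.1690, 0.1643, 0.1687], E[r] = 0.7833, γ^t·E[r] = 0.131419, running G = 3.631194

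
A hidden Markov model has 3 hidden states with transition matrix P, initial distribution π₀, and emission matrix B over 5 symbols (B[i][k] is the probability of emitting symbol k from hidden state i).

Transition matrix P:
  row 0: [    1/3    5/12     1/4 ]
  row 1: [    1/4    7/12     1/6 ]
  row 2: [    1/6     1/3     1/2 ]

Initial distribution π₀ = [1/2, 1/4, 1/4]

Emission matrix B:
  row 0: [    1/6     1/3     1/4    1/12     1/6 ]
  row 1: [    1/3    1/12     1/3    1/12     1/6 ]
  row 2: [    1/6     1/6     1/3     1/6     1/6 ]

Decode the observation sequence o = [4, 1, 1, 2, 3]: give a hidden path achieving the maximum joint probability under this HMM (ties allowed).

t=0: δ = [8.333e-02, 4.167e-02, 4.167e-02]  (obs o_0=4)
t=1: δ = [9.259e-03, 2.894e-03, 3.472e-03]  ψ = [0, 0, 0]  (obs o_1=1)
t=2: δ = [1.029e-03, 3.215e-04, 3.858e-04]  ψ = [0, 0, 0]  (obs o_2=1)
t=3: δ = [8.573e-05, 1.429e-04, 8.573e-05]  ψ = [0, 0, 0]  (obs o_3=2)
t=4: δ = [2.977e-06, 6.946e-06, 7.144e-06]  ψ = [1, 1, 2]  (obs o_4=3)
backtrack: best end state = 2; path = [0, 0, 0, 2, 2]

path = [0, 0, 0, 2, 2]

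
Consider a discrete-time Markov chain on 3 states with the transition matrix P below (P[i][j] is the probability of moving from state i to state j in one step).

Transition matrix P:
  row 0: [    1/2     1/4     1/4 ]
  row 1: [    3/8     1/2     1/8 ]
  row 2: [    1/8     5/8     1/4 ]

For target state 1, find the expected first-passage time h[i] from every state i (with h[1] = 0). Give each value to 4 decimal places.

h = [2.9091, 0.0000, 1.8182]

First-step conditioning: h[1] = 0; for i ≠ 1, h[i] = 1 + Σ_k P[i][k]·h[k].
  h[0] = 1 + 1/2·h[0] + 1/4·h[2]
  h[2] = 1 + 1/8·h[0] + 1/4·h[2]
Solving the 2×2 linear system over states ≠ 1 gives exactly h = [32/11, 0, 20/11] (h[1] = 0 is the target).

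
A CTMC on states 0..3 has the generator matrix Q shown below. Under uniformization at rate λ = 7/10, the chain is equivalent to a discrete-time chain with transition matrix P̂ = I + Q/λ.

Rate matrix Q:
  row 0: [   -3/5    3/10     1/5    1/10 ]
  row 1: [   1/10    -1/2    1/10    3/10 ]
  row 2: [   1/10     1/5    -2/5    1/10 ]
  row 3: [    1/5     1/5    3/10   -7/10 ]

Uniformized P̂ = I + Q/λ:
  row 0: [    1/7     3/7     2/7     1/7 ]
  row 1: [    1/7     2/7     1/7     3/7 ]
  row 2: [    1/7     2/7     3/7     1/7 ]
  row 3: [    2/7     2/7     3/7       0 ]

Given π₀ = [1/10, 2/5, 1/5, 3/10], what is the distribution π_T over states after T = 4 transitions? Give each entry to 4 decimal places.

π = [0.1720, 0.3102, 0.3154, 0.2025]

t=0: π = [0.1000, 0.4000, 0.2000, 0.3000]
t=1: π = [0.1857, 0.3000, 0.3000, 0.2143]
t=2: π = [0.1735, 0.3122, 0.3163, 0.1980]
t=3: π = [0.1711, 0.3105, 0.3146, 0.2038]
t=4: π = [0.1720, 0.3102, 0.3154, 0.2025]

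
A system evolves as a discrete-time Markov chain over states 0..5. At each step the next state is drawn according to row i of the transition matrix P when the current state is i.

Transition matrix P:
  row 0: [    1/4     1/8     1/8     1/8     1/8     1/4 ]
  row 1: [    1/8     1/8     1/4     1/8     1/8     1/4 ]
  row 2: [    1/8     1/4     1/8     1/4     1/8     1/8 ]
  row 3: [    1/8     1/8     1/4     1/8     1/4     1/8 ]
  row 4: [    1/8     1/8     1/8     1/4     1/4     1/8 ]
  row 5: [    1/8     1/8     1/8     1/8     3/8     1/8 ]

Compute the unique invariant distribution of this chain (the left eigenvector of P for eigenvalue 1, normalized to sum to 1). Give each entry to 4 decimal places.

π = [0.1429, 0.1456, 0.1647, 0.1723, 0.2135, 0.1611]

Balance equations π_j = Σ_i π_i·P[i][j]:
  π_0 = 1/4·π_0 + 1/8·π_1 + 1/8·π_2 + 1/8·π_3 + 1/8·π_4 + 1/8·π_5
  π_1 = 1/8·π_0 + 1/8·π_1 + 1/4·π_2 + 1/8·π_3 + 1/8·π_4 + 1/8·π_5
  π_2 = 1/8·π_0 + 1/4·π_1 + 1/8·π_2 + 1/4·π_3 + 1/8·π_4 + 1/8·π_5
  π_3 = 1/8·π_0 + 1/8·π_1 + 1/4·π_2 + 1/8·π_3 + 1/4·π_4 + 1/8·π_5
  π_4 = 1/8·π_0 + 1/8·π_1 + 1/8·π_2 + 1/4·π_3 + 1/4·π_4 + 3/8·π_5
  normalize: π_0 + π_1 + π_2 + π_3 + π_4 + π_5 = 1
Solving the linear system gives exactly π = [1/7, 1544/10605, 1747/10605, 87/505, 2264/10605, 244/1515].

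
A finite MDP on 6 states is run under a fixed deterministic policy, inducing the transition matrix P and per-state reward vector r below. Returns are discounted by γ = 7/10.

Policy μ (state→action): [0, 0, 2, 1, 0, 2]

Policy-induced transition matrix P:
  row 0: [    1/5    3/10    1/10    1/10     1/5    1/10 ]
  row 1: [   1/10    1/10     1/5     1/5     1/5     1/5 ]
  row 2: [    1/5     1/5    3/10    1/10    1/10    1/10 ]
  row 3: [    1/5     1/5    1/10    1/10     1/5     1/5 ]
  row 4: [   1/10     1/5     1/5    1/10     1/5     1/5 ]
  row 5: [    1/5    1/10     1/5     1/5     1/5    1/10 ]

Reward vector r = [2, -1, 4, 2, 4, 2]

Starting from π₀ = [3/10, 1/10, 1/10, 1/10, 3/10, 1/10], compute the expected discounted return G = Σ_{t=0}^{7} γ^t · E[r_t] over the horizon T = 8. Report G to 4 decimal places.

t=0: π = [0.3000, 0.1000, 0.1000, 0.1000, 0.3000, 0.1000], E[r] = 2.5000, γ^t·E[r] = 2.500000, running G = 2.500000
t=1: π = [0.1600, 0.2100, 0.1700, 0.1200, 0.1900, 0.1500], E[r] = 2.0900, γ^t·E[r] = 1.463000, running G = 3.963000
t=2: π = [0.1600, 0.1800, 0.1890, 0.1360, 0.1830, 0.1520], E[r] = 2.2040, γ^t·E[r] = 1.079960, running G = 5.042960
t=3: π = [0.1637, 0.1828, 0.1893, 0.1332, 0.1811, 0.1499], E[r] = 2.1924, γ^t·E[r] = 0.751993, running G = 5.794953
t=4: π = [0.1636, 0.1831, 0.1892, 0.1333, 0.1811, 0.1497], E[r] = 2.1913, γ^t·E[r] = 0.526136, running G = 6.321089
t=5: π = [0.1636, 0.1831, 0.1892, 0.1333, 0.1811, 0.1497], E[r] = 2.1914, γ^t·E[r] = 0.368306, running G = 6.689395
t=6: π = [0.1636, 0.1831, 0.1892, 0.1333, 0.1811, 0.1497], E[r] = 2.1914, γ^t·E[r] = 0.257816, running G = 6.947211
t=7: π = [0.1636, 0.1831, 0.1892, 0.1333, 0.1811, 0.1497], E[r] = 2.1914, γ^t·E[r] = 0.180471, running G = 7.127682

G = 7.1277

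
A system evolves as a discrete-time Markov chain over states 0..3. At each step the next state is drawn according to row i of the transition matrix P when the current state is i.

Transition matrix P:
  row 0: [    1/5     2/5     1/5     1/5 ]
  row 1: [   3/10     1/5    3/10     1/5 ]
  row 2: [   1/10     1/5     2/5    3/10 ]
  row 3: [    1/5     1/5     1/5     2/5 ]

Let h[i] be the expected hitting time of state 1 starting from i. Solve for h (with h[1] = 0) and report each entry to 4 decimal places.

h = [3.4043, 0.0000, 4.3617, 4.2553]

First-step conditioning: h[1] = 0; for i ≠ 1, h[i] = 1 + Σ_k P[i][k]·h[k].
  h[0] = 1 + 1/5·h[0] + 1/5·h[2] + 1/5·h[3]
  h[2] = 1 + 1/10·h[0] + 2/5·h[2] + 3/10·h[3]
  h[3] = 1 + 1/5·h[0] + 1/5·h[2] + 2/5·h[3]
Solving the 3×3 linear system over states ≠ 1 gives exactly h = [160/47, 0, 205/47, 200/47] (h[1] = 0 is the target).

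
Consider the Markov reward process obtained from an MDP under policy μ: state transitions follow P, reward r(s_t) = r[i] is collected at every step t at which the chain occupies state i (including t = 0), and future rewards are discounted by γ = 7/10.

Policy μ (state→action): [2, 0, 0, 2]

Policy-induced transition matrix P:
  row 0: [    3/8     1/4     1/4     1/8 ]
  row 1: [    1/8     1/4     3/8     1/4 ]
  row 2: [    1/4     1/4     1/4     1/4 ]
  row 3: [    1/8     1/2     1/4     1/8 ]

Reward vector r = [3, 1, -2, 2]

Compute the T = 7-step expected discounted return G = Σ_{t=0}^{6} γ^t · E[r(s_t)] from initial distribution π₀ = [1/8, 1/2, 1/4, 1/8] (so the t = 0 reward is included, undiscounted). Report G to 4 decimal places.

G = 2.1229

t=0: π = [0.1250, 0.5000, 0.2500, 0.1250], E[r] = 0.6250, γ^t·E[r] = 0.625000, running G = 0.625000
t=1: π = [0.1875, 0.2813, 0.3125, 0.2188], E[r] = 0.6563, γ^t·E[r] = 0.459375, running G = 1.084375
t=2: π = [0.2109, 0.3047, 0.2852, 0.1992], E[r] = 0.7656, γ^t·E[r] = 0.375156, running G = 1.459531
t=3: π = [0.2134, 0.2998, 0.2881, 0.1987], E[r] = 0.7612, γ^t·E[r] = 0.261102, running G = 1.720633
t=4: π = [0.2144, 0.2997, 0.2875, 0.1985], E[r] = 0.7648, γ^t·E[r] = 0.183621, running G = 1.904255
t=5: π = [0.2145, 0.2996, 0.2875, 0.1984], E[r] = 0.7651, γ^t·E[r] = 0.128584, running G = 2.032838
t=6: π = [0.2146, 0.2996, 0.2875, 0.1984], E[r] = 0.7652, γ^t·E[r] = 0.090020, running G = 2.122858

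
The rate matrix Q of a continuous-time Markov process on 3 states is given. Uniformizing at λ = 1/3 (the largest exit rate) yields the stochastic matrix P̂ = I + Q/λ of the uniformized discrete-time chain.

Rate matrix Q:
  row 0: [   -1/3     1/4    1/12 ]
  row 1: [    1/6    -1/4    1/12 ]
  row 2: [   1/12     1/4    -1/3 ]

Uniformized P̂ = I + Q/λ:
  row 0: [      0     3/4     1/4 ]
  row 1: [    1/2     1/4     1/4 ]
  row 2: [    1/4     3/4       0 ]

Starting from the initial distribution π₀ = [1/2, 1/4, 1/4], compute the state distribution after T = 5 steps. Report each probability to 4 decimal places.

π = [0.2922, 0.5078, 0.2000]

t=0: π = [0.5000, 0.2500, 0.2500]
t=1: π = [0.1875, 0.6250, 0.1875]
t=2: π = [0.3594, 0.4375, 0.2031]
t=3: π = [0.2695, 0.5313, 0.1992]
t=4: π = [0.3154, 0.4844, 0.2002]
t=5: π = [0.2922, 0.5078, 0.2000]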